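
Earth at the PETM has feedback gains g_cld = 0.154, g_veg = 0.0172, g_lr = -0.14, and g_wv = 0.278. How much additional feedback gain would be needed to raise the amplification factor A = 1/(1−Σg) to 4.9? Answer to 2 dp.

Current total gain = 0.3092.
Target gain for A = 4.9: g* = 1 − 1/4.9 = 0.7959.
Additional gain needed = 0.7959 − 0.3092 = 0.49.

0.49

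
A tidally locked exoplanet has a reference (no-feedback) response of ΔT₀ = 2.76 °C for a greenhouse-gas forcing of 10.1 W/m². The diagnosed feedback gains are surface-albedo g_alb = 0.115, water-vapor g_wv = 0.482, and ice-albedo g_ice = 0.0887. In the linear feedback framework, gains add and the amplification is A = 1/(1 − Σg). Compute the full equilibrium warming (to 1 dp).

Total gain g = 0.115 + 0.482 + 0.0887 = 0.6857.
Amplification A = 1/(1 − 0.6857) = 3.182.
ΔT = 2.76 × 3.182 = 8.8 °C.

8.8 °C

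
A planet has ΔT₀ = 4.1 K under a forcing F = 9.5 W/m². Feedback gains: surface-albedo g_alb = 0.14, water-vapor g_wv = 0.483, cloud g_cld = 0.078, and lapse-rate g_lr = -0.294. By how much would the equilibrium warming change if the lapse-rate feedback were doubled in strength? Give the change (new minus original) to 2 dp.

Original: g = 0.407, ΔT = 4.1/(1−0.407) = 6.9140 K.
With doubled lapse-rate: g' = 0.113, ΔT' = 4.1/(1−0.113) = 4.6223 K.
Change = 4.6223 − 6.9140 = -2.29 K.

-2.29 K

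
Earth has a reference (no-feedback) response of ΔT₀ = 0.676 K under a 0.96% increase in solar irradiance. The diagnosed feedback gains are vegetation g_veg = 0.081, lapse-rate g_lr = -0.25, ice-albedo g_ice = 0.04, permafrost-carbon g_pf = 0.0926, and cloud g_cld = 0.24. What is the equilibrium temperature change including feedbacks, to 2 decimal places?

0.85 K

Total gain g = 0.081 − 0.25 + 0.04 + 0.0926 + 0.24 = 0.2036.
Amplification A = 1/(1 − 0.2036) = 1.256.
ΔT = 0.676 × 1.256 = 0.85 K.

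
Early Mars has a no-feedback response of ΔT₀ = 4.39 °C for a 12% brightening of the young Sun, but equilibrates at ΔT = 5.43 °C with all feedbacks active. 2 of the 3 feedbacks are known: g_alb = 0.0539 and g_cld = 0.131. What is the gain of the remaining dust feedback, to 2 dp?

0.01

Amplification A = ΔT/ΔT₀ = 5.43/4.39 = 1.237.
Total gain g = 1 − 1/A = 1 − 1/1.237 = 0.1916.
Known gains sum to 0.0539 + 0.131 = 0.1849.
g_dust = 0.1916 − 0.1849 = 0.01.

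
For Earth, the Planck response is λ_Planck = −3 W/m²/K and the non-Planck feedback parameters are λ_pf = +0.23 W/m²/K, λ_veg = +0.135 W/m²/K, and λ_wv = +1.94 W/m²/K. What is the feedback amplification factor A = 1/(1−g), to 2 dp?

Convert to gains: g_pf = 0.23/3 = 0.07667; g_veg = 0.135/3 = 0.045; g_wv = 1.94/3 = 0.6467.
Total gain g = 0.76837.
A = 1/(1 − 0.76837) = 4.32.

4.32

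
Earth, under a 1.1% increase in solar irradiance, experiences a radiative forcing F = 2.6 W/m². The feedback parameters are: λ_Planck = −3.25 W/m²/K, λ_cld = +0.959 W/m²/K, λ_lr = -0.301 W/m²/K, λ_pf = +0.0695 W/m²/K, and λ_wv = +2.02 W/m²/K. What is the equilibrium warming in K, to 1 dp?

5.2 K

Net feedback parameter λ = (−3.25) + (+0.959) + (-0.301) + (+0.0695) + (+2.02) = -0.5025 W/m²/K.
ΔT = −F/λ = −2.6/(-0.5025) = 5.2 K.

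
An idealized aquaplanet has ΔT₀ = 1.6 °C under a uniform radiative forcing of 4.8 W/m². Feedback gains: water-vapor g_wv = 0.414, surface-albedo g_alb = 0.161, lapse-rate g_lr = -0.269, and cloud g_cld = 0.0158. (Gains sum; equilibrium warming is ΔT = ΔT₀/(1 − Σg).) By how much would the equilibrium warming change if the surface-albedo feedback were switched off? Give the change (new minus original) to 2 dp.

-0.45 °C

Original: g = 0.3218, ΔT = 1.6/(1−0.3218) = 2.3592 °C.
Without surface-albedo: g' = 0.1608, ΔT' = 1.6/(1−0.1608) = 1.9066 °C.
Change = 1.9066 − 2.3592 = -0.45 °C.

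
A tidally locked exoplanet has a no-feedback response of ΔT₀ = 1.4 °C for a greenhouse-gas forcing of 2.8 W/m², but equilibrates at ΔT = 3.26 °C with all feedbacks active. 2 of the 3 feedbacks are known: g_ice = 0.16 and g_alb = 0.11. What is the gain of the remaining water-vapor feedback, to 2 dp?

0.30

Amplification A = ΔT/ΔT₀ = 3.26/1.4 = 2.329.
Total gain g = 1 − 1/A = 1 − 1/2.329 = 0.5706.
Known gains sum to 0.16 + 0.11 = 0.27.
g_wv = 0.5706 − 0.27 = 0.30.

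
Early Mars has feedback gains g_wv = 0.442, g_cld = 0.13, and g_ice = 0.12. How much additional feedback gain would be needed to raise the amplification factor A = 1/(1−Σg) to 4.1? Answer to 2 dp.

Current total gain = 0.692.
Target gain for A = 4.1: g* = 1 − 1/4.1 = 0.7561.
Additional gain needed = 0.7561 − 0.692 = 0.06.

0.06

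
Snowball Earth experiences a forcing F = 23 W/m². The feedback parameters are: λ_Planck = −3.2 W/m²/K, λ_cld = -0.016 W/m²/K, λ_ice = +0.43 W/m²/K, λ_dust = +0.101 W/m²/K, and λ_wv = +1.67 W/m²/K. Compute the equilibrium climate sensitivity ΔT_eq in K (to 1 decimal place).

Net feedback parameter λ = (−3.2) + (-0.016) + (+0.43) + (+0.101) + (+1.67) = -1.015 W/m²/K.
ΔT = −F/λ = −23/(-1.015) = 22.7 K.

22.7 K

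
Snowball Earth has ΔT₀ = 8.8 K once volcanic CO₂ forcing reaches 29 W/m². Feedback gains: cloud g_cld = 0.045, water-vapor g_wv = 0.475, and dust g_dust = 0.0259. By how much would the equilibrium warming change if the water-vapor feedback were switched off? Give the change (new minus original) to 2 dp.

Original: g = 0.5459, ΔT = 8.8/(1−0.5459) = 19.3790 K.
Without water-vapor: g' = 0.0709, ΔT' = 8.8/(1−0.0709) = 9.4715 K.
Change = 9.4715 − 19.3790 = -9.91 K.

-9.91 K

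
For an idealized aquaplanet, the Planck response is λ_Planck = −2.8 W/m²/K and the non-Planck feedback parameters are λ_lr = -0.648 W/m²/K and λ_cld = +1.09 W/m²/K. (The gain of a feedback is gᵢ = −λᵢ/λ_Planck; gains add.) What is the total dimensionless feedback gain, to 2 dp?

Convert to gains: g_lr = -0.648/2.8 = -0.2314; g_cld = 1.09/2.8 = 0.3893.
Total gain g = 0.1579.

0.16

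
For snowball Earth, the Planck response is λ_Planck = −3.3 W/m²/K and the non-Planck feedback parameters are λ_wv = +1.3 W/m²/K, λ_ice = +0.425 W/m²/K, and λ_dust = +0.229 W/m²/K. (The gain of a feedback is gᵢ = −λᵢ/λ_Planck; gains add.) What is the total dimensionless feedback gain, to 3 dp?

0.592

Convert to gains: g_wv = 1.3/3.3 = 0.3939; g_ice = 0.425/3.3 = 0.1288; g_dust = 0.229/3.3 = 0.06939.
Total gain g = 0.59209.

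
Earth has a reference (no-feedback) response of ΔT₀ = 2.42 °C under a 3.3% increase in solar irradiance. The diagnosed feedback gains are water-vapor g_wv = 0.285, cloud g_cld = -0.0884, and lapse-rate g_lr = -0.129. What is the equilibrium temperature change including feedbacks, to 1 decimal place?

Total gain g = 0.285 − 0.0884 − 0.129 = 0.0676.
Amplification A = 1/(1 − 0.0676) = 1.073.
ΔT = 2.42 × 1.073 = 2.6 °C.

2.6 °C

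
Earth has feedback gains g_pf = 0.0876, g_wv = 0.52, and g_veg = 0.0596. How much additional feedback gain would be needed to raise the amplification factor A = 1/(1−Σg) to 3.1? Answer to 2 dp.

Current total gain = 0.6672.
Target gain for A = 3.1: g* = 1 − 1/3.1 = 0.6774.
Additional gain needed = 0.6774 − 0.6672 = 0.01.

0.01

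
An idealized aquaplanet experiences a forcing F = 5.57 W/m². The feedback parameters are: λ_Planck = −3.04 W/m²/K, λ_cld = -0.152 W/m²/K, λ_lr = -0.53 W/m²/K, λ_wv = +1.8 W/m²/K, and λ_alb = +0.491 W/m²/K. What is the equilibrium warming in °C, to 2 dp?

3.89 °C

Net feedback parameter λ = (−3.04) + (-0.152) + (-0.53) + (+1.8) + (+0.491) = -1.431 W/m²/K.
ΔT = −F/λ = −5.57/(-1.431) = 3.89 °C.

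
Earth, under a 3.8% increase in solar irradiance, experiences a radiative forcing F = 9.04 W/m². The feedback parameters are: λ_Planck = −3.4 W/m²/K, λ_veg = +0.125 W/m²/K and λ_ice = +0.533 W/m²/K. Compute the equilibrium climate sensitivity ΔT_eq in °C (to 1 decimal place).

3.3 °C

Net feedback parameter λ = (−3.4) + (+0.125) + (+0.533) = -2.742 W/m²/K.
ΔT = −F/λ = −9.04/(-2.742) = 3.3 °C.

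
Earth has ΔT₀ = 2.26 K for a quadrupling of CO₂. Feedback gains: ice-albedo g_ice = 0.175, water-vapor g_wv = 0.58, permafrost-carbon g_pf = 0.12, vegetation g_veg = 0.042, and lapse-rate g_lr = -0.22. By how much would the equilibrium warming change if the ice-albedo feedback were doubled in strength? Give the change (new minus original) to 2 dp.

10.20 K

Original: g = 0.697, ΔT = 2.26/(1−0.697) = 7.4587 K.
With doubled ice-albedo: g' = 0.872, ΔT' = 2.26/(1−0.872) = 17.6562 K.
Change = 17.6562 − 7.4587 = 10.20 K.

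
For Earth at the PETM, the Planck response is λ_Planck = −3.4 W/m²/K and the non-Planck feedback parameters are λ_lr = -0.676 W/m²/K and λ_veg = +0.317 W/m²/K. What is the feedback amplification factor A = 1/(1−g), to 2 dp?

Convert to gains: g_lr = -0.676/3.4 = -0.1988; g_veg = 0.317/3.4 = 0.09324.
Total gain g = -0.10556.
A = 1/(1 + 0.10556) = 0.90.

0.90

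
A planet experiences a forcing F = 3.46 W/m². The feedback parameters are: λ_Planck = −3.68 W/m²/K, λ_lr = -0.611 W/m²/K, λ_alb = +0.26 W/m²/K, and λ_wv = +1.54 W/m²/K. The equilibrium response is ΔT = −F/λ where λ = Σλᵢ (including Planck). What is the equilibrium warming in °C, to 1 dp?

1.4 °C

Net feedback parameter λ = (−3.68) + (-0.611) + (+0.26) + (+1.54) = -2.491 W/m²/K.
ΔT = −F/λ = −3.46/(-2.491) = 1.4 °C.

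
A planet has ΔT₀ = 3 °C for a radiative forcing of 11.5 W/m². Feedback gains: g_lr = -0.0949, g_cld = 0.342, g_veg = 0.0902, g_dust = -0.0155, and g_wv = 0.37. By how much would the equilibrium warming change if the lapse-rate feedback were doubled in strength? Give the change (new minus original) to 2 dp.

-2.29 °C

Original: g = 0.6918, ΔT = 3/(1−0.6918) = 9.7339 °C.
With doubled lapse-rate: g' = 0.5969, ΔT' = 3/(1−0.5969) = 7.4423 °C.
Change = 7.4423 − 9.7339 = -2.29 °C.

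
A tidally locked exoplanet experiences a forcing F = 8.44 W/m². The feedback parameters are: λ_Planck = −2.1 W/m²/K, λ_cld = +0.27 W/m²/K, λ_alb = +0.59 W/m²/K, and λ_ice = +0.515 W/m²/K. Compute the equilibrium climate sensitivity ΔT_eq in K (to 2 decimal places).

Net feedback parameter λ = (−2.1) + (+0.27) + (+0.59) + (+0.515) = -0.725 W/m²/K.
ΔT = −F/λ = −8.44/(-0.725) = 11.64 K.

11.64 K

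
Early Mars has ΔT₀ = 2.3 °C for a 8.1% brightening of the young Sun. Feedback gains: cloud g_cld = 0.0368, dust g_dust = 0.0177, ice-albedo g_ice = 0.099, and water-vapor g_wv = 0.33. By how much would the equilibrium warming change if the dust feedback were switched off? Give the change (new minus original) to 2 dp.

Original: g = 0.4835, ΔT = 2.3/(1−0.4835) = 4.4530 °C.
Without dust: g' = 0.4658, ΔT' = 2.3/(1−0.4658) = 4.3055 °C.
Change = 4.3055 − 4.4530 = -0.15 °C.

-0.15 °C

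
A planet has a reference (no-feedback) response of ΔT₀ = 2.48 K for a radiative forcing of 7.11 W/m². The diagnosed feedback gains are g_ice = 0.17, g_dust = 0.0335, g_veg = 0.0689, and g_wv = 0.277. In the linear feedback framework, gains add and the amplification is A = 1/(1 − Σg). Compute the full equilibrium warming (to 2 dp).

Total gain g = 0.17 + 0.0335 + 0.0689 + 0.277 = 0.5494.
Amplification A = 1/(1 − 0.5494) = 2.219.
ΔT = 2.48 × 2.219 = 5.50 K.

5.50 K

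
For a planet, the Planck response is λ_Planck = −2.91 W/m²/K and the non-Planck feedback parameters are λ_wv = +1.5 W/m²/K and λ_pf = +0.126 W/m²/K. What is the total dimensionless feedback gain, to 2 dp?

0.56

Convert to gains: g_wv = 1.5/2.91 = 0.5155; g_pf = 0.126/2.91 = 0.0433.
Total gain g = 0.5588.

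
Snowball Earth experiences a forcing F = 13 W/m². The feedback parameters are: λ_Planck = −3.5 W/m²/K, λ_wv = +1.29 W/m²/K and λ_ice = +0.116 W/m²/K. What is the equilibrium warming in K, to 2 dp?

Net feedback parameter λ = (−3.5) + (+1.29) + (+0.116) = -2.094 W/m²/K.
ΔT = −F/λ = −13/(-2.094) = 6.21 K.

6.21 K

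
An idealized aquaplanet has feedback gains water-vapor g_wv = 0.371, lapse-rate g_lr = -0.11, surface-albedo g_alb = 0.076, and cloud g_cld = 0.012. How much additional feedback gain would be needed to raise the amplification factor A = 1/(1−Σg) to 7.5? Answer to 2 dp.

Current total gain = 0.349.
Target gain for A = 7.5: g* = 1 − 1/7.5 = 0.8667.
Additional gain needed = 0.8667 − 0.349 = 0.52.

0.52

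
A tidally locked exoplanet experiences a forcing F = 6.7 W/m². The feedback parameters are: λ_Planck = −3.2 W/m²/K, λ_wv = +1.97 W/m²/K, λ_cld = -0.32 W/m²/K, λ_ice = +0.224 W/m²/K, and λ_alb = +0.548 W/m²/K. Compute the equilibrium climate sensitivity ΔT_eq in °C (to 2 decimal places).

Net feedback parameter λ = (−3.2) + (+1.97) + (-0.32) + (+0.224) + (+0.548) = -0.778 W/m²/K.
ΔT = −F/λ = −6.7/(-0.778) = 8.61 °C.

8.61 °C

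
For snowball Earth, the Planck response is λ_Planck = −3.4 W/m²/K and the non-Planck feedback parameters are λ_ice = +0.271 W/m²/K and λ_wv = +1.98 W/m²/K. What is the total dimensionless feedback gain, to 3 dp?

0.662

Convert to gains: g_ice = 0.271/3.4 = 0.07971; g_wv = 1.98/3.4 = 0.5824.
Total gain g = 0.66211.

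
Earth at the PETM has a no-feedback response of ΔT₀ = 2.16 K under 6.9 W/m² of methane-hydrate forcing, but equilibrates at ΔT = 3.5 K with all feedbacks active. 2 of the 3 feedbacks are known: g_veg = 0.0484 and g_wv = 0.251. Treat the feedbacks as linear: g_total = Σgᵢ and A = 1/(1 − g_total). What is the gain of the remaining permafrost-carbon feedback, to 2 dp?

Amplification A = ΔT/ΔT₀ = 3.5/2.16 = 1.62.
Total gain g = 1 − 1/A = 1 − 1/1.62 = 0.3827.
Known gains sum to 0.0484 + 0.251 = 0.2994.
g_pf = 0.3827 − 0.2994 = 0.08.

0.08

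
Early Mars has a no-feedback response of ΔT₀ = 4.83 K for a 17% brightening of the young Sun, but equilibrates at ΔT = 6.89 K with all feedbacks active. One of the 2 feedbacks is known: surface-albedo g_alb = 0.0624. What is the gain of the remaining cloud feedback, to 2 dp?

Amplification A = ΔT/ΔT₀ = 6.89/4.83 = 1.427.
Total gain g = 1 − 1/A = 1 − 1/1.427 = 0.2992.
The known gain is 0.0624.
g_cld = 0.2992 − 0.0624 = 0.24.

0.24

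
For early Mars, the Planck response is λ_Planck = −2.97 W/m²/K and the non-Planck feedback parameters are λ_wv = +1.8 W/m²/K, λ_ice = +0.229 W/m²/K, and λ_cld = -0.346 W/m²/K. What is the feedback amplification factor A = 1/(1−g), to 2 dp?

Convert to gains: g_wv = 1.8/2.97 = 0.6061; g_ice = 0.229/2.97 = 0.0771; g_cld = -0.346/2.97 = -0.1165.
Total gain g = 0.5667.
A = 1/(1 − 0.5667) = 2.31.

2.31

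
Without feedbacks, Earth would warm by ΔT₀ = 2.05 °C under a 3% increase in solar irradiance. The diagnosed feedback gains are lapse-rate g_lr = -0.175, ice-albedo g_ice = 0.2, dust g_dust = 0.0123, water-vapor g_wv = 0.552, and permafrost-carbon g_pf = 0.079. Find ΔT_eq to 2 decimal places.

6.18 °C

Total gain g = -0.175 + 0.2 + 0.0123 + 0.552 + 0.079 = 0.6683.
Amplification A = 1/(1 − 0.6683) = 3.015.
ΔT = 2.05 × 3.015 = 6.18 °C.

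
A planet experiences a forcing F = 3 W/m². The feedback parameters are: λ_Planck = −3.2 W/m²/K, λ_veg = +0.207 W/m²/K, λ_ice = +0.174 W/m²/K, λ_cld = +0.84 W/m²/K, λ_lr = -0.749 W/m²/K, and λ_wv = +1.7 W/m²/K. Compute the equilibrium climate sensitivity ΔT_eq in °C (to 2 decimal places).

2.92 °C

Net feedback parameter λ = (−3.2) + (+0.207) + (+0.174) + (+0.84) + (-0.749) + (+1.7) = -1.028 W/m²/K.
ΔT = −F/λ = −3/(-1.028) = 2.92 °C.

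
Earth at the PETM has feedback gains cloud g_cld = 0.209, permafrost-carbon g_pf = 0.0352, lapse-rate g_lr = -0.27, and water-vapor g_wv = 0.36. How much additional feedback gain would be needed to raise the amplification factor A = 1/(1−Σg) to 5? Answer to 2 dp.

0.47

Current total gain = 0.3342.
Target gain for A = 5: g* = 1 − 1/5 = 0.8.
Additional gain needed = 0.8 − 0.3342 = 0.47.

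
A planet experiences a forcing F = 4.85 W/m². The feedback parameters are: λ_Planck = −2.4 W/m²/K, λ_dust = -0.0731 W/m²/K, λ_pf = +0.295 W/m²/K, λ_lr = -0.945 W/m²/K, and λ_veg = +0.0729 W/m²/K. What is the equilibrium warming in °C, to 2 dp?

1.59 °C

Net feedback parameter λ = (−2.4) + (-0.0731) + (+0.295) + (-0.945) + (+0.0729) = -3.0502 W/m²/K.
ΔT = −F/λ = −4.85/(-3.0502) = 1.59 °C.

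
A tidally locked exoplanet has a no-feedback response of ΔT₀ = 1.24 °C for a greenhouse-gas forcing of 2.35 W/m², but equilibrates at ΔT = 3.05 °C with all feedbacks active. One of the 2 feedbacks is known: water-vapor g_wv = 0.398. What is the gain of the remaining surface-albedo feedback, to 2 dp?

0.20

Amplification A = ΔT/ΔT₀ = 3.05/1.24 = 2.46.
Total gain g = 1 − 1/A = 1 − 1/2.46 = 0.5935.
The known gain is 0.398.
g_alb = 0.5935 − 0.398 = 0.20.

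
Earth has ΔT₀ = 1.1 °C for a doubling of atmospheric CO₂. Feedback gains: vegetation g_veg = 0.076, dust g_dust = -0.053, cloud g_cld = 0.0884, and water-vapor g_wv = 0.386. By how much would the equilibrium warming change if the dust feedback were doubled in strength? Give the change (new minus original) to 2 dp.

-0.21 °C

Original: g = 0.4974, ΔT = 1.1/(1−0.4974) = 2.1886 °C.
With doubled dust: g' = 0.4444, ΔT' = 1.1/(1−0.4444) = 1.9798 °C.
Change = 1.9798 − 2.1886 = -0.21 °C.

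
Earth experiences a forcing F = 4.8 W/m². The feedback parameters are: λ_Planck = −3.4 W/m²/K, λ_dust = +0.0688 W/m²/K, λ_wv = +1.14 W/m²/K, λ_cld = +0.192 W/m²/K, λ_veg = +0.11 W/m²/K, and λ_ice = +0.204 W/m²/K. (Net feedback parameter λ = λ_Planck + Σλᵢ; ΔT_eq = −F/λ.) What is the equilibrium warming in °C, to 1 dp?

2.8 °C

Net feedback parameter λ = (−3.4) + (+0.0688) + (+1.14) + (+0.192) + (+0.11) + (+0.204) = -1.6852 W/m²/K.
ΔT = −F/λ = −4.8/(-1.6852) = 2.8 °C.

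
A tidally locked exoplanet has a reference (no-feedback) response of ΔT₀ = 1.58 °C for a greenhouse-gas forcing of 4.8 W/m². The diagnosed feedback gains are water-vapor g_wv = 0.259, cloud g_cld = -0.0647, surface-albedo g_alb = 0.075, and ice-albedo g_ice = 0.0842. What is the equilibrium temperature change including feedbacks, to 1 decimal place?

2.4 °C

Total gain g = 0.259 − 0.0647 + 0.075 + 0.0842 = 0.3535.
Amplification A = 1/(1 − 0.3535) = 1.547.
ΔT = 1.58 × 1.547 = 2.4 °C.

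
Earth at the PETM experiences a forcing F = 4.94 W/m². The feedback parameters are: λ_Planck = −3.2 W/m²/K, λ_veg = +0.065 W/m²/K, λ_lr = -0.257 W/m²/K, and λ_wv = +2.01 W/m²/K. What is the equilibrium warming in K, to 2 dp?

Net feedback parameter λ = (−3.2) + (+0.065) + (-0.257) + (+2.01) = -1.382 W/m²/K.
ΔT = −F/λ = −4.94/(-1.382) = 3.57 K.

3.57 K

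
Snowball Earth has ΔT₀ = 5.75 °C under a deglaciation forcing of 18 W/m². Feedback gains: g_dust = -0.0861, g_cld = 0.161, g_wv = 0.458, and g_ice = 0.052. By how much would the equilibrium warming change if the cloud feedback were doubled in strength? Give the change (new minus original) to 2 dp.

8.78 °C

Original: g = 0.5849, ΔT = 5.75/(1−0.5849) = 13.8521 °C.
With doubled cloud: g' = 0.7459, ΔT' = 5.75/(1−0.7459) = 22.6289 °C.
Change = 22.6289 − 13.8521 = 8.78 °C.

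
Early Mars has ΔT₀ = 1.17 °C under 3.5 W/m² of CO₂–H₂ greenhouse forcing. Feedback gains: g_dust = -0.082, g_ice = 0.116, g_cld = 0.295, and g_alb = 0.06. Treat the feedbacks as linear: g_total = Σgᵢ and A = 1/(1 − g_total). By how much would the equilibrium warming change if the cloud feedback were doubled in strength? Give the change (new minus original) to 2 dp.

1.79 °C

Original: g = 0.389, ΔT = 1.17/(1−0.389) = 1.9149 °C.
With doubled cloud: g' = 0.684, ΔT' = 1.17/(1−0.684) = 3.7025 °C.
Change = 3.7025 − 1.9149 = 1.79 °C.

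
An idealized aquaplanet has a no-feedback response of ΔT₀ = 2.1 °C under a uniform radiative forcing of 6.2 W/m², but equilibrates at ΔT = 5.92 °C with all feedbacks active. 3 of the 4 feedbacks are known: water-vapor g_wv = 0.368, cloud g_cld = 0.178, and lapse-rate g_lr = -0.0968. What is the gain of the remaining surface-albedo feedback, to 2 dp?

0.20

Amplification A = ΔT/ΔT₀ = 5.92/2.1 = 2.819.
Total gain g = 1 − 1/A = 1 − 1/2.819 = 0.6453.
Known gains sum to 0.368 + 0.178 − 0.0968 = 0.4492.
g_alb = 0.6453 − 0.4492 = 0.20.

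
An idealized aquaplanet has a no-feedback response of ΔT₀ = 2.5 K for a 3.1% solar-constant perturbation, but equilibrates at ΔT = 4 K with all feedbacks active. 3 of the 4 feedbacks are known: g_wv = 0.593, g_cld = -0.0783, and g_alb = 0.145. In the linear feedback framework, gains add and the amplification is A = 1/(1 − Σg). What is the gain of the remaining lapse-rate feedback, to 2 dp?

Amplification A = ΔT/ΔT₀ = 4/2.5 = 1.6.
Total gain g = 1 − 1/A = 1 − 1/1.6 = 0.375.
Known gains sum to 0.593 − 0.0783 + 0.145 = 0.6597.
g_lr = 0.375 − 0.6597 = -0.28.

-0.28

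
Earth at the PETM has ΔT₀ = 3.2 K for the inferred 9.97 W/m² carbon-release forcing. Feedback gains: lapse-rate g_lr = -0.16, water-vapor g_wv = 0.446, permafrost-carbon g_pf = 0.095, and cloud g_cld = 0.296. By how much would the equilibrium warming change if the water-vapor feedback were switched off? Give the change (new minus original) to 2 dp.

Original: g = 0.677, ΔT = 3.2/(1−0.677) = 9.9071 K.
Without water-vapor: g' = 0.231, ΔT' = 3.2/(1−0.231) = 4.1612 K.
Change = 4.1612 − 9.9071 = -5.75 K.

-5.75 K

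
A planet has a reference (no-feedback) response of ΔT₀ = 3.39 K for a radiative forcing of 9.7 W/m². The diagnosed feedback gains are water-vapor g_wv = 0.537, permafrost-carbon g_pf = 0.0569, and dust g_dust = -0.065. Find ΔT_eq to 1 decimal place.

7.2 K

Total gain g = 0.537 + 0.0569 − 0.065 = 0.5289.
Amplification A = 1/(1 − 0.5289) = 2.123.
ΔT = 3.39 × 2.123 = 7.2 K.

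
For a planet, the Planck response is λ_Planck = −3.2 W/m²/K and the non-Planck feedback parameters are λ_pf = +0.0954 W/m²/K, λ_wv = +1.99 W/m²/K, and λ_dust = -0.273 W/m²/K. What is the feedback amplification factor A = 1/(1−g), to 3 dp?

Convert to gains: g_pf = 0.0954/3.2 = 0.02981; g_wv = 1.99/3.2 = 0.6219; g_dust = -0.273/3.2 = -0.08531.
Total gain g = 0.5664.
A = 1/(1 − 0.5664) = 2.306.

2.306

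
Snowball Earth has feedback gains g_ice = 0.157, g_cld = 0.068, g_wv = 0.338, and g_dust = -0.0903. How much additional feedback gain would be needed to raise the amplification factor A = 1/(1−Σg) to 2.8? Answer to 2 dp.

Current total gain = 0.4727.
Target gain for A = 2.8: g* = 1 − 1/2.8 = 0.6429.
Additional gain needed = 0.6429 − 0.4727 = 0.17.

0.17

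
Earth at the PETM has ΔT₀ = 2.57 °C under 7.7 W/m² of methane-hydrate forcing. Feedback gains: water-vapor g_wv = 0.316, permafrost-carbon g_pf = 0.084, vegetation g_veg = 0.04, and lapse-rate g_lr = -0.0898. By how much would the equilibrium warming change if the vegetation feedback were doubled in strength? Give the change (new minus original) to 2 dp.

0.26 °C

Original: g = 0.3502, ΔT = 2.57/(1−0.3502) = 3.9551 °C.
With doubled vegetation: g' = 0.3902, ΔT' = 2.57/(1−0.3902) = 4.2145 °C.
Change = 4.2145 − 3.9551 = 0.26 °C.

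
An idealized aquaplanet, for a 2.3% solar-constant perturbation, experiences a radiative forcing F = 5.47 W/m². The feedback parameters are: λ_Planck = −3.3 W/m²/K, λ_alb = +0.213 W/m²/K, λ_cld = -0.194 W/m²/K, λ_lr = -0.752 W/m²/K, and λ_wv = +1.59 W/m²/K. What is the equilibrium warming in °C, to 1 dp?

Net feedback parameter λ = (−3.3) + (+0.213) + (-0.194) + (-0.752) + (+1.59) = -2.443 W/m²/K.
ΔT = −F/λ = −5.47/(-2.443) = 2.2 °C.

2.2 °C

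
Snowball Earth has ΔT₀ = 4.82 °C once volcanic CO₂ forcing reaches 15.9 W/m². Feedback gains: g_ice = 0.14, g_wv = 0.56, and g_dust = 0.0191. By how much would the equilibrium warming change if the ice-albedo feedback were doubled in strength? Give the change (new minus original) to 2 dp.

Original: g = 0.7191, ΔT = 4.82/(1−0.7191) = 17.1591 °C.
With doubled ice-albedo: g' = 0.8591, ΔT' = 4.82/(1−0.8591) = 34.2087 °C.
Change = 34.2087 − 17.1591 = 17.05 °C.

17.05 °C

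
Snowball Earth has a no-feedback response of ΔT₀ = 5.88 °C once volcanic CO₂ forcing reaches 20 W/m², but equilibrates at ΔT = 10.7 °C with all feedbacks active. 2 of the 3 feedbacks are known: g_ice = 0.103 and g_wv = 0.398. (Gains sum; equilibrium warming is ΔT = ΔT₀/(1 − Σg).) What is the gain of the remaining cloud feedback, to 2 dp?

-0.05

Amplification A = ΔT/ΔT₀ = 10.7/5.88 = 1.82.
Total gain g = 1 − 1/A = 1 − 1/1.82 = 0.4505.
Known gains sum to 0.103 + 0.398 = 0.501.
g_cld = 0.4505 − 0.501 = -0.05.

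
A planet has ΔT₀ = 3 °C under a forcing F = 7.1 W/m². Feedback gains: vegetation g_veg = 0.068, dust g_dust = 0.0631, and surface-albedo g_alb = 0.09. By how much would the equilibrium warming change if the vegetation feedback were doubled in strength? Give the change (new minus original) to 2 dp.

Original: g = 0.2211, ΔT = 3/(1−0.2211) = 3.8516 °C.
With doubled vegetation: g' = 0.2891, ΔT' = 3/(1−0.2891) = 4.2200 °C.
Change = 4.2200 − 3.8516 = 0.37 °C.

0.37 °C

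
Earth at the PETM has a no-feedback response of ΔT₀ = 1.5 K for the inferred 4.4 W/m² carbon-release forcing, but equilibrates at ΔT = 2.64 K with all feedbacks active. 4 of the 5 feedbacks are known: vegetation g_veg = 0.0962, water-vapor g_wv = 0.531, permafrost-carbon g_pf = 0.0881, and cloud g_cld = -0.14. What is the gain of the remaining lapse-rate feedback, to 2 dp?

-0.14

Amplification A = ΔT/ΔT₀ = 2.64/1.5 = 1.76.
Total gain g = 1 − 1/A = 1 − 1/1.76 = 0.4318.
Known gains sum to 0.0962 + 0.531 + 0.0881 − 0.14 = 0.5753.
g_lr = 0.4318 − 0.5753 = -0.14.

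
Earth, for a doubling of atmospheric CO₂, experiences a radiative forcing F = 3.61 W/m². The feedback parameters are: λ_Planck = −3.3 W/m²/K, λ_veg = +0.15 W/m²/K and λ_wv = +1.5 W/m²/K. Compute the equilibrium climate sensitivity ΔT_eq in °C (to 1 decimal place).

2.2 °C

Net feedback parameter λ = (−3.3) + (+0.15) + (+1.5) = -1.65 W/m²/K.
ΔT = −F/λ = −3.61/(-1.65) = 2.2 °C.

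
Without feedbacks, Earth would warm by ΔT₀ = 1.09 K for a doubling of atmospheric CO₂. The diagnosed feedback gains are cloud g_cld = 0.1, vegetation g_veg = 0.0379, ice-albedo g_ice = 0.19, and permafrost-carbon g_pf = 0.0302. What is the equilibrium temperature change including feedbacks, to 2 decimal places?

Total gain g = 0.1 + 0.0379 + 0.19 + 0.0302 = 0.3581.
Amplification A = 1/(1 − 0.3581) = 1.558.
ΔT = 1.09 × 1.558 = 1.70 K.

1.70 K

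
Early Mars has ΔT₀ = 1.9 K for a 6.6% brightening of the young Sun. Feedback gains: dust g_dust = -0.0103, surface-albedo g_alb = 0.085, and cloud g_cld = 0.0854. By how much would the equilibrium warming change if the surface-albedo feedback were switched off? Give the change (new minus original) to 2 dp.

-0.21 K

Original: g = 0.1601, ΔT = 1.9/(1−0.1601) = 2.2622 K.
Without surface-albedo: g' = 0.0751, ΔT' = 1.9/(1−0.0751) = 2.0543 K.
Change = 2.0543 − 2.2622 = -0.21 K.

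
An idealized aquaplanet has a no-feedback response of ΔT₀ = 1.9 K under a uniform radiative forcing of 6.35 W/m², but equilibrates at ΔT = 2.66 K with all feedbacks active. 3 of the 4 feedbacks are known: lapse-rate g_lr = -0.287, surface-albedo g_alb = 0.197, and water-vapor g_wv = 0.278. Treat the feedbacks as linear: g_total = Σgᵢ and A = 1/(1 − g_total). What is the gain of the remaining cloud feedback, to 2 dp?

Amplification A = ΔT/ΔT₀ = 2.66/1.9 = 1.4.
Total gain g = 1 − 1/A = 1 − 1/1.4 = 0.2857.
Known gains sum to -0.287 + 0.197 + 0.278 = 0.188.
g_cld = 0.2857 − 0.188 = 0.10.

0.10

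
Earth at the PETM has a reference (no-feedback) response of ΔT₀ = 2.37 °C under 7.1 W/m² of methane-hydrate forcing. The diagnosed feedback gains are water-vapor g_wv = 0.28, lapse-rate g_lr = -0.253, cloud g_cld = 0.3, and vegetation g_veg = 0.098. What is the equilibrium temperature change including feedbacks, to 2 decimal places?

Total gain g = 0.28 − 0.253 + 0.3 + 0.098 = 0.425.
Amplification A = 1/(1 − 0.425) = 1.739.
ΔT = 2.37 × 1.739 = 4.12 °C.

4.12 °C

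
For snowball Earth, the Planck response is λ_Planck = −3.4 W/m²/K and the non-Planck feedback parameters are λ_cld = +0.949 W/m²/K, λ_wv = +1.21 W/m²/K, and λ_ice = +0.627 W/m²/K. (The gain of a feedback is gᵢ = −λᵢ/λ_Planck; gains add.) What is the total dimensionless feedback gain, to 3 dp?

0.819

Convert to gains: g_cld = 0.949/3.4 = 0.2791; g_wv = 1.21/3.4 = 0.3559; g_ice = 0.627/3.4 = 0.1844.
Total gain g = 0.8194.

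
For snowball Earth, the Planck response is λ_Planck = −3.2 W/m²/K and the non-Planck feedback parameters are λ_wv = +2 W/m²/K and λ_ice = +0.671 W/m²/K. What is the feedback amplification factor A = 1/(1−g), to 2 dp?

6.05

Convert to gains: g_wv = 2/3.2 = 0.625; g_ice = 0.671/3.2 = 0.2097.
Total gain g = 0.8347.
A = 1/(1 − 0.8347) = 6.05.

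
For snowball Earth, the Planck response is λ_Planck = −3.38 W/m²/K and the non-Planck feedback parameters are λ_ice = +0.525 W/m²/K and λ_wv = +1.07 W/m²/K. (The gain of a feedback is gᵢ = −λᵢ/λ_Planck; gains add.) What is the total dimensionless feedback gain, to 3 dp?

0.472

Convert to gains: g_ice = 0.525/3.38 = 0.1553; g_wv = 1.07/3.38 = 0.3166.
Total gain g = 0.4719.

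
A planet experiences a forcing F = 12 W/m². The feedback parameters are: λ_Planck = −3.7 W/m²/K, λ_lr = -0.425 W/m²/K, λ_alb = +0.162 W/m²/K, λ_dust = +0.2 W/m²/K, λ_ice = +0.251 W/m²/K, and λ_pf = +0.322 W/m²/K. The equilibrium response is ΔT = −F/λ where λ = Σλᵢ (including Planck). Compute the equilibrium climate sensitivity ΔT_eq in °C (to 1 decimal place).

3.8 °C

Net feedback parameter λ = (−3.7) + (-0.425) + (+0.162) + (+0.2) + (+0.251) + (+0.322) = -3.19 W/m²/K.
ΔT = −F/λ = −12/(-3.19) = 3.8 °C.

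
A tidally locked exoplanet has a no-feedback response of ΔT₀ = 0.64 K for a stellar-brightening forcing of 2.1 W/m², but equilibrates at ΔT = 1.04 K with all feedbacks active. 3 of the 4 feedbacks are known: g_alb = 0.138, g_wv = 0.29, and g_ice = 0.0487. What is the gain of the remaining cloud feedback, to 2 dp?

Amplification A = ΔT/ΔT₀ = 1.04/0.64 = 1.625.
Total gain g = 1 − 1/A = 1 − 1/1.625 = 0.3846.
Known gains sum to 0.138 + 0.29 + 0.0487 = 0.4767.
g_cld = 0.3846 − 0.4767 = -0.09.

-0.09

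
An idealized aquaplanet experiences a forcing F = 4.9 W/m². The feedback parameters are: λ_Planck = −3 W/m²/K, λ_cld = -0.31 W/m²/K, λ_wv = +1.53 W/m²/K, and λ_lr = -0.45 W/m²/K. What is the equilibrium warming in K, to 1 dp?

2.2 K

Net feedback parameter λ = (−3) + (-0.31) + (+1.53) + (-0.45) = -2.23 W/m²/K.
ΔT = −F/λ = −4.9/(-2.23) = 2.2 K.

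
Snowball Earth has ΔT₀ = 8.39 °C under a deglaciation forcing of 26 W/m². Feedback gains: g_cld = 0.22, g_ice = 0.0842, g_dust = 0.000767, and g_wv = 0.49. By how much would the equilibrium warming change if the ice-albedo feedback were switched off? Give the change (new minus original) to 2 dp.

Original: g = 0.794967, ΔT = 8.39/(1−0.794967) = 40.9202 °C.
Without ice-albedo: g' = 0.710767, ΔT' = 8.39/(1−0.710767) = 29.0078 °C.
Change = 29.0078 − 40.9202 = -11.91 °C.

-11.91 °C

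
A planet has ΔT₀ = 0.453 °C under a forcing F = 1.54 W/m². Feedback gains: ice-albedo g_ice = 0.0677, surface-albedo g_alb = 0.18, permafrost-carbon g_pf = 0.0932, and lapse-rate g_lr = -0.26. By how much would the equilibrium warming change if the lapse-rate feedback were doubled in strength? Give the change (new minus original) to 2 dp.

Original: g = 0.0809, ΔT = 0.453/(1−0.0809) = 0.4929 °C.
With doubled lapse-rate: g' = -0.1791, ΔT' = 0.453/(1+0.1791) = 0.3842 °C.
Change = 0.3842 − 0.4929 = -0.11 °C.

-0.11 °C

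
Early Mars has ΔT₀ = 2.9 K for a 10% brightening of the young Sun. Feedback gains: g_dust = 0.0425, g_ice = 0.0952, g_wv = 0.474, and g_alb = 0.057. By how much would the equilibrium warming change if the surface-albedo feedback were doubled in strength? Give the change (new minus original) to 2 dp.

1.82 K

Original: g = 0.6687, ΔT = 2.9/(1−0.6687) = 8.7534 K.
With doubled surface-albedo: g' = 0.7257, ΔT' = 2.9/(1−0.7257) = 10.5724 K.
Change = 10.5724 − 8.7534 = 1.82 K.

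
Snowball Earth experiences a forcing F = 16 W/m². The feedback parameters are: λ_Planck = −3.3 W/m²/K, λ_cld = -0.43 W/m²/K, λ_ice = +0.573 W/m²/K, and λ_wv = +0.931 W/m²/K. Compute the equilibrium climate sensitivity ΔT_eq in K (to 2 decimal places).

7.19 K

Net feedback parameter λ = (−3.3) + (-0.43) + (+0.573) + (+0.931) = -2.226 W/m²/K.
ΔT = −F/λ = −16/(-2.226) = 7.19 K.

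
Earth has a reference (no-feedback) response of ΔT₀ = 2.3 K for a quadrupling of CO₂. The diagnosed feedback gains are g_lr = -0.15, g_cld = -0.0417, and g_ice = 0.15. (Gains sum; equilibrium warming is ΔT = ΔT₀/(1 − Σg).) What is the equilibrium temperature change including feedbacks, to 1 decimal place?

2.2 K

Total gain g = -0.15 − 0.0417 + 0.15 = -0.0417.
Amplification A = 1/(1 + 0.0417) = 0.96.
ΔT = 2.3 × 0.96 = 2.2 K.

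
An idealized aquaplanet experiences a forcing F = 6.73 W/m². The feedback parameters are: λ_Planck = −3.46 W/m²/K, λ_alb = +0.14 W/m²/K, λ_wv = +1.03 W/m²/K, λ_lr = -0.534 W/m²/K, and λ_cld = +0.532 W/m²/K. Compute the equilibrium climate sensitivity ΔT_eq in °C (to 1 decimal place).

2.9 °C

Net feedback parameter λ = (−3.46) + (+0.14) + (+1.03) + (-0.534) + (+0.532) = -2.292 W/m²/K.
ΔT = −F/λ = −6.73/(-2.292) = 2.9 °C.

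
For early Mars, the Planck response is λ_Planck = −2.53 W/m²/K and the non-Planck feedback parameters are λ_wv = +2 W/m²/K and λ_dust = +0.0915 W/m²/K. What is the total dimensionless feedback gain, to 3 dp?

Convert to gains: g_wv = 2/2.53 = 0.7905; g_dust = 0.0915/2.53 = 0.03617.
Total gain g = 0.82667.

0.827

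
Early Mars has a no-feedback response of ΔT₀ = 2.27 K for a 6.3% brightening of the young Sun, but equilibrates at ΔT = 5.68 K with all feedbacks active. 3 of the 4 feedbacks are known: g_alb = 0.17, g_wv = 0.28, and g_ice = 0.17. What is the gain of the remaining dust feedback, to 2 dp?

Amplification A = ΔT/ΔT₀ = 5.68/2.27 = 2.502.
Total gain g = 1 − 1/A = 1 − 1/2.502 = 0.6003.
Known gains sum to 0.17 + 0.28 + 0.17 = 0.62.
g_dust = 0.6003 − 0.62 = -0.02.

-0.02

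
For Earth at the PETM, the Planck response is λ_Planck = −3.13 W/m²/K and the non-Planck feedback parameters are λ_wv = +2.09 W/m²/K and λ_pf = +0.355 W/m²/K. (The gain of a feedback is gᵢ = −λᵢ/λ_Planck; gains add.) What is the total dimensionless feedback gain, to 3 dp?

0.781

Convert to gains: g_wv = 2.09/3.13 = 0.6677; g_pf = 0.355/3.13 = 0.1134.
Total gain g = 0.7811.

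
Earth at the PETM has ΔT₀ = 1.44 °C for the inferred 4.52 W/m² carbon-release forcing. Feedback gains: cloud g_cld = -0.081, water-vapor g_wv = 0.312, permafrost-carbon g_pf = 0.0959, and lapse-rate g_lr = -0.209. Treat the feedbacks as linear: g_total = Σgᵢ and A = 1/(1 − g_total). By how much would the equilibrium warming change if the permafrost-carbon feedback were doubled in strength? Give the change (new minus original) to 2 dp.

0.20 °C

Original: g = 0.1179, ΔT = 1.44/(1−0.1179) = 1.6325 °C.
With doubled permafrost-carbon: g' = 0.2138, ΔT' = 1.44/(1−0.2138) = 1.8316 °C.
Change = 1.8316 − 1.6325 = 0.20 °C.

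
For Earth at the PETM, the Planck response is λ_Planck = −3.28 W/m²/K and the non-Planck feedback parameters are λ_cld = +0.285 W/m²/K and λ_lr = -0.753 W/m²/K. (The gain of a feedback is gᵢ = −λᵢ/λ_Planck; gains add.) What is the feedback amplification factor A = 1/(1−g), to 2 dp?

Convert to gains: g_cld = 0.285/3.28 = 0.08689; g_lr = -0.753/3.28 = -0.2296.
Total gain g = -0.14271.
A = 1/(1 + 0.14271) = 0.88.

0.88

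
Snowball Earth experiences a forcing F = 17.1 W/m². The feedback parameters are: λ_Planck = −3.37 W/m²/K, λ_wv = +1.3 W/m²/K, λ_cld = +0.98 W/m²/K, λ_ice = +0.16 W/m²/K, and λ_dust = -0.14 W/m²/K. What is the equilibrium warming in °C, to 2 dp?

Net feedback parameter λ = (−3.37) + (+1.3) + (+0.98) + (+0.16) + (-0.14) = -1.07 W/m²/K.
ΔT = −F/λ = −17.1/(-1.07) = 15.98 °C.

15.98 °C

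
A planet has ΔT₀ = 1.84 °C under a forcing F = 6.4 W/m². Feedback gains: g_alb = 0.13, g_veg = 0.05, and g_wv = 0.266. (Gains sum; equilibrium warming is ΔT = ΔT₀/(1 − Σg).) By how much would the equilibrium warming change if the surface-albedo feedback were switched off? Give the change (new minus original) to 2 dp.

-0.63 °C

Original: g = 0.446, ΔT = 1.84/(1−0.446) = 3.3213 °C.
Without surface-albedo: g' = 0.316, ΔT' = 1.84/(1−0.316) = 2.6901 °C.
Change = 2.6901 − 3.3213 = -0.63 °C.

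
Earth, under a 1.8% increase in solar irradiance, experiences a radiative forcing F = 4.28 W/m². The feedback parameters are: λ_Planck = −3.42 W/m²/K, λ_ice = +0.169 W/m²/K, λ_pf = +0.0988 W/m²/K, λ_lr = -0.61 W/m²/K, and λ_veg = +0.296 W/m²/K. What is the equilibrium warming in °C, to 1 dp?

1.2 °C

Net feedback parameter λ = (−3.42) + (+0.169) + (+0.0988) + (-0.61) + (+0.296) = -3.4662 W/m²/K.
ΔT = −F/λ = −4.28/(-3.4662) = 1.2 °C.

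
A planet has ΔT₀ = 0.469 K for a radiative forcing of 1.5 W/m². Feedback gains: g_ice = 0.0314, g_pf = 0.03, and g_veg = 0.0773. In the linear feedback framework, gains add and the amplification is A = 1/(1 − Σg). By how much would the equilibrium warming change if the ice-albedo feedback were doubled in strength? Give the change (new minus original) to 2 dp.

Original: g = 0.1387, ΔT = 0.469/(1−0.1387) = 0.5445 K.
With doubled ice-albedo: g' = 0.1701, ΔT' = 0.469/(1−0.1701) = 0.5651 K.
Change = 0.5651 − 0.5445 = 0.02 K.

0.02 K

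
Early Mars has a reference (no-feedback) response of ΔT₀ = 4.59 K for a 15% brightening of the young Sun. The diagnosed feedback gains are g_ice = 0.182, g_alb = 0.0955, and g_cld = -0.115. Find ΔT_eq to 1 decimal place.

5.5 K

Total gain g = 0.182 + 0.0955 − 0.115 = 0.1625.
Amplification A = 1/(1 − 0.1625) = 1.194.
ΔT = 4.59 × 1.194 = 5.5 K.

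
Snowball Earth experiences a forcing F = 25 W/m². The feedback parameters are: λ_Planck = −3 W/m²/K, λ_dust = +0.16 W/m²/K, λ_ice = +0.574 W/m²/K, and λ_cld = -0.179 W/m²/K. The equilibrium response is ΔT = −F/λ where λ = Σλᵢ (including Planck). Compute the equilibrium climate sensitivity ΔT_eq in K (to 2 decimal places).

10.22 K

Net feedback parameter λ = (−3) + (+0.16) + (+0.574) + (-0.179) = -2.445 W/m²/K.
ΔT = −F/λ = −25/(-2.445) = 10.22 K.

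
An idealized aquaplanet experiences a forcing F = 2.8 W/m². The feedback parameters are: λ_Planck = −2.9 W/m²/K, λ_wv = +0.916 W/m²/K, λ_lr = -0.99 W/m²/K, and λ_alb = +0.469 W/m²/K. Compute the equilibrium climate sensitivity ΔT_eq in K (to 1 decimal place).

Net feedback parameter λ = (−2.9) + (+0.916) + (-0.99) + (+0.469) = -2.505 W/m²/K.
ΔT = −F/λ = −2.8/(-2.505) = 1.1 K.

1.1 K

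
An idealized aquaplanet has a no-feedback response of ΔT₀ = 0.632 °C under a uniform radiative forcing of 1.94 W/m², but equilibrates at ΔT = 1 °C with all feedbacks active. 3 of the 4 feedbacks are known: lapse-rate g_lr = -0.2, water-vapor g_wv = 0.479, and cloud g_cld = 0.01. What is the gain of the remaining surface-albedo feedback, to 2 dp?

Amplification A = ΔT/ΔT₀ = 1/0.632 = 1.582.
Total gain g = 1 − 1/A = 1 − 1/1.582 = 0.3679.
Known gains sum to -0.2 + 0.479 + 0.01 = 0.289.
g_alb = 0.3679 − 0.289 = 0.08.

0.08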